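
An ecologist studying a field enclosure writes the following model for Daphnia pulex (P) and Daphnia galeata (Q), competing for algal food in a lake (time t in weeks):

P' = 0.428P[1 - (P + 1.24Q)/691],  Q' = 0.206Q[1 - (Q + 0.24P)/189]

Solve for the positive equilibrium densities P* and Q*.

Setting both brackets to zero gives the nullclines P + 1.24Q = 691 and 0.24P + Q = 189.
Substituting Q = 189 - 0.24P into the first: P(1 - 1.24·0.24) = 691 - 1.24·189.
So P* = 457/0.702 = 650, and then Q* = 189 - 0.24·650 = 33.

P* ≈ 650, Q* ≈ 33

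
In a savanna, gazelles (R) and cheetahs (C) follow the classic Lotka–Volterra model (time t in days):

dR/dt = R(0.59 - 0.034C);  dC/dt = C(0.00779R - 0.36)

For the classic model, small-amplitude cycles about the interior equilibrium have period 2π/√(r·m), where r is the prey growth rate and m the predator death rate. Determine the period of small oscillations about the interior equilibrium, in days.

Here r = 0.59 and m = 0.36, so r·m = 0.212.
ω = √0.212 = 0.461 per day, hence T = 2π/ω ≈ 13.6 days.

T ≈ 13.6 days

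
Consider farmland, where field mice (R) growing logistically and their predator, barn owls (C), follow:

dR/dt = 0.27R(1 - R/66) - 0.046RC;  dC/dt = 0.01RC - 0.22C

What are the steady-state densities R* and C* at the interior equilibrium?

From dC/dt = 0 with C > 0: 0.01R* = 0.22, so R* = 22.
Substitute into dR/dt = 0: 0.27(1 - 22/66) = 0.046C*.
The bracket is 0.667, giving C* = 0.18/0.046 = 3.91.

R* ≈ 22, C* ≈ 3.91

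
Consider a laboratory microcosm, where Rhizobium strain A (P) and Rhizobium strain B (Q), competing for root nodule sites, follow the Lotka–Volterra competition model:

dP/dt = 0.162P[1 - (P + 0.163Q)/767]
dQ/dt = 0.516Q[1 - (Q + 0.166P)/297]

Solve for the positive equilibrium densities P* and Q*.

P* ≈ 739, Q* ≈ 174

Setting both brackets to zero gives the nullclines P + 0.163Q = 767 and 0.166P + Q = 297.
Substituting Q = 297 - 0.166P into the first: P(1 - 0.163·0.166) = 767 - 0.163·297.
So P* = 719/0.973 = 739, and then Q* = 297 - 0.166·739 = 174.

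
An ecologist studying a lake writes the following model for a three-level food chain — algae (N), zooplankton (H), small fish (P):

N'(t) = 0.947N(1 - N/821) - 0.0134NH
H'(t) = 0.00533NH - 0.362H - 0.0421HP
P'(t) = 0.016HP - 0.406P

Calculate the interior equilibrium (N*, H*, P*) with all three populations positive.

From dP/dt = 0: 0.016H* = 0.406, so H* = 25.4.
From dN/dt = 0: 0.947(1 - N*/821) = 0.0134·25.4, giving N* = 821·(1 - 0.359) = 526.
From dH/dt = 0: 0.00533·526 - 0.362 = 0.0421P*, so P* = 2.44/0.0421 = 58.

N* ≈ 526, H* ≈ 25.4, P* ≈ 58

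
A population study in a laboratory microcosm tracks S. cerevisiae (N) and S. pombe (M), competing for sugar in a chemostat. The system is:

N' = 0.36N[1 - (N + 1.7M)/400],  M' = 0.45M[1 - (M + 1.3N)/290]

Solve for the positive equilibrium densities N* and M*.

N* ≈ 76.9, M* ≈ 190

Setting both brackets to zero gives the nullclines N + 1.7M = 400 and 1.3N + M = 290.
Substituting M = 290 - 1.3N into the first: N(1 - 1.7·1.3) = 400 - 1.7·290.
So N* = -93/-1.21 = 76.9, and then M* = 290 - 1.3·76.9 = 190.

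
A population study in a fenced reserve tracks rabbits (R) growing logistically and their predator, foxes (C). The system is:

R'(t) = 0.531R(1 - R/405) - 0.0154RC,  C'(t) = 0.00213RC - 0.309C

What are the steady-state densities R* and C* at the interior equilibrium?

R* ≈ 145, C* ≈ 22.1

From dC/dt = 0 with C > 0: 0.00213R* = 0.309, so R* = 145.
Substitute into dR/dt = 0: 0.531(1 - 145/405) = 0.0154C*.
The bracket is 0.642, giving C* = 0.341/0.0154 = 22.1.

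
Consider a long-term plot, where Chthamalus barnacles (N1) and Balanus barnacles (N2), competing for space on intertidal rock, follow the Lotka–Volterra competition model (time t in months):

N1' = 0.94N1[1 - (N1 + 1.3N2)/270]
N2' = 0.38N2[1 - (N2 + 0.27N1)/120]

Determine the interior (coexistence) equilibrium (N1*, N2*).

Setting both brackets to zero gives the nullclines N1 + 1.3N2 = 270 and 0.27N1 + N2 = 120.
Substituting N2 = 120 - 0.27N1 into the first: N1(1 - 1.3·0.27) = 270 - 1.3·120.
So N1* = 114/0.649 = 176, and then N2* = 120 - 0.27·176 = 72.6.

N1* ≈ 176, N2* ≈ 72.6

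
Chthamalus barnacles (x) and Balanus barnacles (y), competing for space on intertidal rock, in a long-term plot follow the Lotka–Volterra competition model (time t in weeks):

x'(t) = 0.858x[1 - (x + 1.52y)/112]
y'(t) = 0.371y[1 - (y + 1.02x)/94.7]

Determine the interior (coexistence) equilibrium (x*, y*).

Setting both brackets to zero gives the nullclines x + 1.52y = 112 and 1.02x + y = 94.7.
Substituting y = 94.7 - 1.02x into the first: x(1 - 1.52·1.02) = 112 - 1.52·94.7.
So x* = -31.9/-0.55 = 58, and then y* = 94.7 - 1.02·58 = 35.5.

x* ≈ 58, y* ≈ 35.5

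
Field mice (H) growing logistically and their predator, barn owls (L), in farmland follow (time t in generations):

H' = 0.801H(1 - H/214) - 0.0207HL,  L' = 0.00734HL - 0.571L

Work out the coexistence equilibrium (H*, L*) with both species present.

H* ≈ 77.8, L* ≈ 24.6

From dL/dt = 0 with L > 0: 0.00734H* = 0.571, so H* = 77.8.
Substitute into dH/dt = 0: 0.801(1 - 77.8/214) = 0.0207L*.
The bracket is 0.636, giving L* = 0.51/0.0207 = 24.6.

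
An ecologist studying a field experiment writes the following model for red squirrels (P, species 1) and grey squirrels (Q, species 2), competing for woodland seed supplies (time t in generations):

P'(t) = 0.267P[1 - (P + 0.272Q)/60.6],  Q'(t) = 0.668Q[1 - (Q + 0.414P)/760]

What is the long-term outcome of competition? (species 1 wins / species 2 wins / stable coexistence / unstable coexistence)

Compare the nullcline intercepts: K1/α12 = 60.6/0.272 = 223 < K2 = 760; K2/α21 = 760/0.414 = 1840 > K1 = 60.6.
Since the inequalities point opposite ways, species 2 can invade but species 1 cannot.

species 2 excludes species 1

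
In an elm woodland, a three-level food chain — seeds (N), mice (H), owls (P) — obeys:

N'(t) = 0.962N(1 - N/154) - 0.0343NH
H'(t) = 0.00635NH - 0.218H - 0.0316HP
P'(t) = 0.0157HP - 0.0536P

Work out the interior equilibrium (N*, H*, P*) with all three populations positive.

N* ≈ 135, H* ≈ 3.41, P* ≈ 20.3

From dP/dt = 0: 0.0157H* = 0.0536, so H* = 3.41.
From dN/dt = 0: 0.962(1 - N*/154) = 0.0343·3.41, giving N* = 154·(1 - 0.122) = 135.
From dH/dt = 0: 0.00635·135 - 0.218 = 0.0316P*, so P* = 0.641/0.0316 = 20.3.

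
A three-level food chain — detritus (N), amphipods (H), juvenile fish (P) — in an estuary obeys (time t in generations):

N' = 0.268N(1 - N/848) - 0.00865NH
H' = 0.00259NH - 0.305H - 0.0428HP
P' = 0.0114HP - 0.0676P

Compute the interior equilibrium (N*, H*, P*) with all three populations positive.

N* ≈ 686, H* ≈ 5.93, P* ≈ 34.4

From dP/dt = 0: 0.0114H* = 0.0676, so H* = 5.93.
From dN/dt = 0: 0.268(1 - N*/848) = 0.00865·5.93, giving N* = 848·(1 - 0.191) = 686.
From dH/dt = 0: 0.00259·686 - 0.305 = 0.0428P*, so P* = 1.47/0.0428 = 34.4.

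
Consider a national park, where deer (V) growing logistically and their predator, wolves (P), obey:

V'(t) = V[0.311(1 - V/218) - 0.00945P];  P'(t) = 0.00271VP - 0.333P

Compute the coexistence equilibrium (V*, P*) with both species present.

V* ≈ 123, P* ≈ 14.4

From dP/dt = 0 with P > 0: 0.00271V* = 0.333, so V* = 123.
Substitute into dV/dt = 0: 0.311(1 - 123/218) = 0.00945P*.
The bracket is 0.436, giving P* = 0.136/0.00945 = 14.4.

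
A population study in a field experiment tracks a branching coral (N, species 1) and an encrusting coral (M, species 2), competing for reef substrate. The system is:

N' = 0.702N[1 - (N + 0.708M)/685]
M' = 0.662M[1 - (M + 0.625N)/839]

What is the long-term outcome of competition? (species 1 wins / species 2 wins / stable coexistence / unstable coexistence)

stable coexistence

Compare the nullcline intercepts: K1/α12 = 685/0.708 = 968 > K2 = 839; K2/α21 = 839/0.625 = 1340 > K1 = 685.
Since both inequalities hold, each species can invade when rare, so the interior equilibrium is stable.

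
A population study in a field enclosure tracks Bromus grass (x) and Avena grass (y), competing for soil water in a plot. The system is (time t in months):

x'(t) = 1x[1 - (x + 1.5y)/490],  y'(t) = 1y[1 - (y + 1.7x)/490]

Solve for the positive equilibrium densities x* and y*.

Setting both brackets to zero gives the nullclines x + 1.5y = 490 and 1.7x + y = 490.
Substituting y = 490 - 1.7x into the first: x(1 - 1.5·1.7) = 490 - 1.5·490.
So x* = -245/-1.55 = 158, and then y* = 490 - 1.7·158 = 221.

x* ≈ 158, y* ≈ 221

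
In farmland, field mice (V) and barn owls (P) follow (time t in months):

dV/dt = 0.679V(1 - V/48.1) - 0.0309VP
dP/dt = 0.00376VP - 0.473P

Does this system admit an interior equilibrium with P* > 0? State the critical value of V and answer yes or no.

The predator equation gives dP/dt > 0 only when V > 0.473/0.00376 = 126.
Without the predator, V → K = 48.1. Since 48.1 < 126, the predator cannot invade.

Threshold V = 126; K < 126, so no, the predator goes extinct.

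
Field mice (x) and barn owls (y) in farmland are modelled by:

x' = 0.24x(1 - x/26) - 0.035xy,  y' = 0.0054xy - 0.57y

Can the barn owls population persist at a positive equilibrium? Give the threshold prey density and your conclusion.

Threshold x = 106; K < 106, so no, the predator goes extinct.

The predator equation gives dy/dt > 0 only when x > 0.57/0.0054 = 106.
Without the predator, x → K = 26. Since 26 < 106, the predator cannot invade.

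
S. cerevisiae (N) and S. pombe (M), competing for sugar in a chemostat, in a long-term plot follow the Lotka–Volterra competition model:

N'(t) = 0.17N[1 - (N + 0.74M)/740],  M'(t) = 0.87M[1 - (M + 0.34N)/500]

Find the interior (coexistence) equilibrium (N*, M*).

Setting both brackets to zero gives the nullclines N + 0.74M = 740 and 0.34N + M = 500.
Substituting M = 500 - 0.34N into the first: N(1 - 0.74·0.34) = 740 - 0.74·500.
So N* = 370/0.748 = 494, and then M* = 500 - 0.34·494 = 332.

N* ≈ 494, M* ≈ 332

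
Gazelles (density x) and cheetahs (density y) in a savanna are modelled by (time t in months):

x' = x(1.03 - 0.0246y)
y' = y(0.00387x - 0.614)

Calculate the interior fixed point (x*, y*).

Set dy/dt = 0 with y > 0: 0.00387x - 0.614 = 0, so x* = 0.614/0.00387 = 159.
Set dx/dt = 0 with x > 0: 1.03 - 0.0246y = 0, so y* = 1.03/0.0246 = 41.9.

x* ≈ 159, y* ≈ 41.9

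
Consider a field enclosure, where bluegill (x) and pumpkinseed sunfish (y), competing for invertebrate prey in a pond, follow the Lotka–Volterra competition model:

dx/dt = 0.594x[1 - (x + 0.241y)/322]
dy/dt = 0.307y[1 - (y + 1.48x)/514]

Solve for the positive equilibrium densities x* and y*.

Setting both brackets to zero gives the nullclines x + 0.241y = 322 and 1.48x + y = 514.
Substituting y = 514 - 1.48x into the first: x(1 - 0.241·1.48) = 322 - 0.241·514.
So x* = 198/0.643 = 308, and then y* = 514 - 1.48·308 = 58.2.

x* ≈ 308, y* ≈ 58.2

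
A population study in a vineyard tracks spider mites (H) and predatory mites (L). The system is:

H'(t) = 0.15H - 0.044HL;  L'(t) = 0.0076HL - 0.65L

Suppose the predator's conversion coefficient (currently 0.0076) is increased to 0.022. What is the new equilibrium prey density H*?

At the interior fixed point, setting dL/dt = 0 with L > 0 fixes H* = (predator death rate)/(HL coefficient) — independent of the other coefficients.
With the change, H* = 0.65/0.022 = 29.5; it falls from 85.5.

H* ≈ 29.5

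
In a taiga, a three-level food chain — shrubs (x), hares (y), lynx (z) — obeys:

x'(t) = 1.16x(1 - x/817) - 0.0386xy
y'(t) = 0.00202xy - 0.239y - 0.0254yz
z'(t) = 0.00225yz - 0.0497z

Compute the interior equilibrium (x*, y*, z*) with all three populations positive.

From dz/dt = 0: 0.00225y* = 0.0497, so y* = 22.1.
From dx/dt = 0: 1.16(1 - x*/817) = 0.0386·22.1, giving x* = 817·(1 - 0.735) = 216.
From dy/dt = 0: 0.00202·216 - 0.239 = 0.0254z*, so z* = 0.198/0.0254 = 7.81.

x* ≈ 216, y* ≈ 22.1, z* ≈ 7.81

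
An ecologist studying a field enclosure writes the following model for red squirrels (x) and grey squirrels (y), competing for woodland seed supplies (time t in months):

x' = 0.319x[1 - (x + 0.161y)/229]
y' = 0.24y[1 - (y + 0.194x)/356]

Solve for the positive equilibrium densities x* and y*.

x* ≈ 177, y* ≈ 322

Setting both brackets to zero gives the nullclines x + 0.161y = 229 and 0.194x + y = 356.
Substituting y = 356 - 0.194x into the first: x(1 - 0.161·0.194) = 229 - 0.161·356.
So x* = 172/0.969 = 177, and then y* = 356 - 0.194·177 = 322.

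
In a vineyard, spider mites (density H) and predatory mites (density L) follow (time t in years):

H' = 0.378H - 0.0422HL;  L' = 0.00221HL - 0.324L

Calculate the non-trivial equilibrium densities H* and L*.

H* ≈ 147, L* ≈ 8.96

Set dL/dt = 0 with L > 0: 0.00221H - 0.324 = 0, so H* = 0.324/0.00221 = 147.
Set dH/dt = 0 with H > 0: 0.378 - 0.0422L = 0, so L* = 0.378/0.0422 = 8.96.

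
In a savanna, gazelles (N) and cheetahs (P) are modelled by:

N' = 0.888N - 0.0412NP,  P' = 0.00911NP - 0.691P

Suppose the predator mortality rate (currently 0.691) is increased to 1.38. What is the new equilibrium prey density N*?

N* ≈ 151

At the interior fixed point, setting dP/dt = 0 with P > 0 fixes N* = (predator death rate)/(NP coefficient) — independent of the other coefficients.
With the change, N* = 1.38/0.00911 = 151; it rises from 75.9.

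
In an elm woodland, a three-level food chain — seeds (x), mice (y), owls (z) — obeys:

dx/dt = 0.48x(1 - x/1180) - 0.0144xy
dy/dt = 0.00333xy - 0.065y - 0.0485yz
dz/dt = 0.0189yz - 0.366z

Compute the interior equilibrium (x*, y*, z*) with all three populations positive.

x* ≈ 494, y* ≈ 19.4, z* ≈ 32.6

From dz/dt = 0: 0.0189y* = 0.366, so y* = 19.4.
From dx/dt = 0: 0.48(1 - x*/1180) = 0.0144·19.4, giving x* = 1180·(1 - 0.581) = 494.
From dy/dt = 0: 0.00333·494 - 0.065 = 0.0485z*, so z* = 1.58/0.0485 = 32.6.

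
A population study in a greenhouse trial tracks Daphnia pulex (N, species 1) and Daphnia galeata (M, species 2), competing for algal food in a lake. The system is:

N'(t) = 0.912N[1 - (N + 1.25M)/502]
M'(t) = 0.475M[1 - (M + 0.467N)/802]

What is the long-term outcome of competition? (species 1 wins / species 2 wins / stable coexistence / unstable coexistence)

species 2 excludes species 1

Compare the nullcline intercepts: K1/α12 = 502/1.25 = 402 < K2 = 802; K2/α21 = 802/0.467 = 1720 > K1 = 502.
Since the inequalities point opposite ways, species 2 can invade but species 1 cannot.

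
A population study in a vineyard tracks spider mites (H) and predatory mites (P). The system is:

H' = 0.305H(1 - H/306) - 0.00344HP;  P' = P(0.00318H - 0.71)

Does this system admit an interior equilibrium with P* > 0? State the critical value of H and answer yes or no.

Threshold H = 223; K > 223, so yes, the predator persists.

The predator equation gives dP/dt > 0 only when H > 0.71/0.00318 = 223.
Without the predator, H → K = 306. Since 306 > 223, the predator can invade and persist.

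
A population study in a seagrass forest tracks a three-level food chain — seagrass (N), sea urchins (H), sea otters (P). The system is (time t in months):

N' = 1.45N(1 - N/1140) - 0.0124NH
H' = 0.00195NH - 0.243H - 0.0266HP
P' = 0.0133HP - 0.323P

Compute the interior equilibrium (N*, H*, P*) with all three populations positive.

From dP/dt = 0: 0.0133H* = 0.323, so H* = 24.3.
From dN/dt = 0: 1.45(1 - N*/1140) = 0.0124·24.3, giving N* = 1140·(1 - 0.208) = 903.
From dH/dt = 0: 0.00195·903 - 0.243 = 0.0266P*, so P* = 1.52/0.0266 = 57.1.

N* ≈ 903, H* ≈ 24.3, P* ≈ 57.1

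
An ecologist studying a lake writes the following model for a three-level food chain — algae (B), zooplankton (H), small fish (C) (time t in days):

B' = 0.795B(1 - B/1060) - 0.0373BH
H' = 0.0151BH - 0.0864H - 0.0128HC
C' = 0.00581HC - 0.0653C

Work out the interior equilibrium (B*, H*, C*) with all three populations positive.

From dC/dt = 0: 0.00581H* = 0.0653, so H* = 11.2.
From dB/dt = 0: 0.795(1 - B*/1060) = 0.0373·11.2, giving B* = 1060·(1 - 0.527) = 501.
From dH/dt = 0: 0.0151·501 - 0.0864 = 0.0128C*, so C* = 7.48/0.0128 = 584.

B* ≈ 501, H* ≈ 11.2, C* ≈ 584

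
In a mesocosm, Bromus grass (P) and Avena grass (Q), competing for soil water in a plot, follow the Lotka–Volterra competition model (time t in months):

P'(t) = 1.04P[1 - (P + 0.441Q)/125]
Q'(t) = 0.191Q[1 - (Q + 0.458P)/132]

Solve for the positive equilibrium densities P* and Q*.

Setting both brackets to zero gives the nullclines P + 0.441Q = 125 and 0.458P + Q = 132.
Substituting Q = 132 - 0.458P into the first: P(1 - 0.441·0.458) = 125 - 0.441·132.
So P* = 66.8/0.798 = 83.7, and then Q* = 132 - 0.458·83.7 = 93.7.

P* ≈ 83.7, Q* ≈ 93.7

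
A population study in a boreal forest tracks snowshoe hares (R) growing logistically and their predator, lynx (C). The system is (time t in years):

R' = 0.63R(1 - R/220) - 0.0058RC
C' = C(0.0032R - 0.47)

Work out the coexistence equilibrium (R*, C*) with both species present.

From dC/dt = 0 with C > 0: 0.0032R* = 0.47, so R* = 147.
Substitute into dR/dt = 0: 0.63(1 - 147/220) = 0.0058C*.
The bracket is 0.332, giving C* = 0.209/0.0058 = 36.1.

R* ≈ 147, C* ≈ 36.1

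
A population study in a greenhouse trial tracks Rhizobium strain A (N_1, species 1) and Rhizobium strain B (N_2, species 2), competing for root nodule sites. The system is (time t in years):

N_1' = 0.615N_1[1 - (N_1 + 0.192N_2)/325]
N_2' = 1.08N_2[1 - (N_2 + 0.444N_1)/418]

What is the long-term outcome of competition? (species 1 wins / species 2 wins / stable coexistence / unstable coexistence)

Compare the nullcline intercepts: K1/α12 = 325/0.192 = 1690 > K2 = 418; K2/α21 = 418/0.444 = 941 > K1 = 325.
Since both inequalities hold, each species can invade when rare, so the interior equilibrium is stable.

stable coexistence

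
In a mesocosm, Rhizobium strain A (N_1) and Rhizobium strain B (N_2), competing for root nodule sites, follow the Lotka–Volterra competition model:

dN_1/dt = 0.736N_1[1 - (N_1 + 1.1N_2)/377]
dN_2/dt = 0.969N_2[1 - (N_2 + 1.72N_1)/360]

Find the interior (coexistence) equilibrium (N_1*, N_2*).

Setting both brackets to zero gives the nullclines N_1 + 1.1N_2 = 377 and 1.72N_1 + N_2 = 360.
Substituting N_2 = 360 - 1.72N_1 into the first: N_1(1 - 1.1·1.72) = 377 - 1.1·360.
So N_1* = -19/-0.892 = 21.3, and then N_2* = 360 - 1.72·21.3 = 323.

N_1* ≈ 21.3, N_2* ≈ 323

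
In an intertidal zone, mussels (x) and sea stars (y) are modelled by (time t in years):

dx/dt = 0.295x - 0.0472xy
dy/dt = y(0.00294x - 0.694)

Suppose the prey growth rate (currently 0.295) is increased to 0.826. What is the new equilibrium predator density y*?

y* ≈ 17.5

At the interior fixed point, setting dx/dt = 0 with x > 0 fixes y* = (prey growth rate)/(xy coefficient) — independent of the other coefficients.
With the change, y* = 0.826/0.0472 = 17.5; it rises from 6.25.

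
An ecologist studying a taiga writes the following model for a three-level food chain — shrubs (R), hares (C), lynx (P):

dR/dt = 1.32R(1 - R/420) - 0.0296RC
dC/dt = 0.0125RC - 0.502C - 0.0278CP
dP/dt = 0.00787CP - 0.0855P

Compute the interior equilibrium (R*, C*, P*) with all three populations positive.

R* ≈ 318, C* ≈ 10.9, P* ≈ 125

From dP/dt = 0: 0.00787C* = 0.0855, so C* = 10.9.
From dR/dt = 0: 1.32(1 - R*/420) = 0.0296·10.9, giving R* = 420·(1 - 0.244) = 318.
From dC/dt = 0: 0.0125·318 - 0.502 = 0.0278P*, so P* = 3.47/0.0278 = 125.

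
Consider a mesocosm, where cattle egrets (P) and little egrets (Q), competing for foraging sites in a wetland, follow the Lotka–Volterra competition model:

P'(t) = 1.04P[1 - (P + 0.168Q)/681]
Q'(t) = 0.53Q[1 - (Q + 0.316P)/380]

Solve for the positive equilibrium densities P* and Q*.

P* ≈ 652, Q* ≈ 174

Setting both brackets to zero gives the nullclines P + 0.168Q = 681 and 0.316P + Q = 380.
Substituting Q = 380 - 0.316P into the first: P(1 - 0.168·0.316) = 681 - 0.168·380.
So P* = 617/0.947 = 652, and then Q* = 380 - 0.316·652 = 174.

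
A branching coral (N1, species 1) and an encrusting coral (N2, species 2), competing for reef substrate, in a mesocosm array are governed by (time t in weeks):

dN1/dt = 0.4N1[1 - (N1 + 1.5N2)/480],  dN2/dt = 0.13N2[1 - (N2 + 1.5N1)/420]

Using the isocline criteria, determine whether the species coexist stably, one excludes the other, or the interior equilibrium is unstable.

Compare the nullcline intercepts: K1/α12 = 480/1.5 = 320 < K2 = 420; K2/α21 = 420/1.5 = 280 < K1 = 480.
Since both are reversed, neither can invade when rare; the interior point is a saddle.

unstable coexistence (outcome depends on initial conditions)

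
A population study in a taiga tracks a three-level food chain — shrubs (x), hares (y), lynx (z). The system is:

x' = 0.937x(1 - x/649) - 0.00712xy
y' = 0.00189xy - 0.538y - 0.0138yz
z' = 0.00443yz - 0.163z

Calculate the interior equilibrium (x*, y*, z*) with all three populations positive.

x* ≈ 468, y* ≈ 36.8, z* ≈ 25

From dz/dt = 0: 0.00443y* = 0.163, so y* = 36.8.
From dx/dt = 0: 0.937(1 - x*/649) = 0.00712·36.8, giving x* = 649·(1 - 0.28) = 468.
From dy/dt = 0: 0.00189·468 - 0.538 = 0.0138z*, so z* = 0.346/0.0138 = 25.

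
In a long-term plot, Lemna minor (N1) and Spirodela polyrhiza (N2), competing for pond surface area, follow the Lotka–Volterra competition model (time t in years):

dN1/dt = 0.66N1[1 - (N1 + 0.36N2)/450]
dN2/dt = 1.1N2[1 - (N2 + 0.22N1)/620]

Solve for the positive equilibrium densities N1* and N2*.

Setting both brackets to zero gives the nullclines N1 + 0.36N2 = 450 and 0.22N1 + N2 = 620.
Substituting N2 = 620 - 0.22N1 into the first: N1(1 - 0.36·0.22) = 450 - 0.36·620.
So N1* = 227/0.921 = 246, and then N2* = 620 - 0.22·246 = 566.

N1* ≈ 246, N2* ≈ 566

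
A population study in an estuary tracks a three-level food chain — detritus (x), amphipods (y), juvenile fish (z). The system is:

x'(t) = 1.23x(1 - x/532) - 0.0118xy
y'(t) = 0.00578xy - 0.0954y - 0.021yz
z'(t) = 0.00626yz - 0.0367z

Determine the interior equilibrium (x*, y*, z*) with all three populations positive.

x* ≈ 502, y* ≈ 5.86, z* ≈ 134

From dz/dt = 0: 0.00626y* = 0.0367, so y* = 5.86.
From dx/dt = 0: 1.23(1 - x*/532) = 0.0118·5.86, giving x* = 532·(1 - 0.0562) = 502.
From dy/dt = 0: 0.00578·502 - 0.0954 = 0.021z*, so z* = 2.81/0.021 = 134.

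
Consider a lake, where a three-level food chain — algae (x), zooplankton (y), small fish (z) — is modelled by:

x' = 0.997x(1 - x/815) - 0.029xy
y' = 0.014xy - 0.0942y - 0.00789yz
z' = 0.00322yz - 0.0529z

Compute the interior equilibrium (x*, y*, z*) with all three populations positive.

From dz/dt = 0: 0.00322y* = 0.0529, so y* = 16.4.
From dx/dt = 0: 0.997(1 - x*/815) = 0.029·16.4, giving x* = 815·(1 - 0.478) = 426.
From dy/dt = 0: 0.014·426 - 0.0942 = 0.00789z*, so z* = 5.86/0.00789 = 743.

x* ≈ 426, y* ≈ 16.4, z* ≈ 743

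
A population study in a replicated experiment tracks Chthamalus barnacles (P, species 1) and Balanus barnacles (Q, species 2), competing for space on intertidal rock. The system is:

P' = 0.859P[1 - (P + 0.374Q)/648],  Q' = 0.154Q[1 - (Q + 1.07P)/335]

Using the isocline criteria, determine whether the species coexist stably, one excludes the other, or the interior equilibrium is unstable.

Compare the nullcline intercepts: K1/α12 = 648/0.374 = 1730 > K2 = 335; K2/α21 = 335/1.07 = 313 < K1 = 648.
Since the inequalities point opposite ways, species 1 can invade but species 2 cannot.

species 1 excludes species 2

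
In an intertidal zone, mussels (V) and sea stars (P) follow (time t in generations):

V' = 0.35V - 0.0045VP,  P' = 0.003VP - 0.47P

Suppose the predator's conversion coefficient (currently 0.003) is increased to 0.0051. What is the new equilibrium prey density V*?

V* ≈ 92.2

At the interior fixed point, setting dP/dt = 0 with P > 0 fixes V* = (predator death rate)/(VP coefficient) — independent of the other coefficients.
With the change, V* = 0.47/0.0051 = 92.2; it falls from 157.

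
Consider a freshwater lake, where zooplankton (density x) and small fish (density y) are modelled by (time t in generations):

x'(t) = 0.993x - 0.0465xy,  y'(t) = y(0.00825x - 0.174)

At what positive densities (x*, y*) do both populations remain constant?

Set dy/dt = 0 with y > 0: 0.00825x - 0.174 = 0, so x* = 0.174/0.00825 = 21.1.
Set dx/dt = 0 with x > 0: 0.993 - 0.0465y = 0, so y* = 0.993/0.0465 = 21.4.

x* ≈ 21.1, y* ≈ 21.4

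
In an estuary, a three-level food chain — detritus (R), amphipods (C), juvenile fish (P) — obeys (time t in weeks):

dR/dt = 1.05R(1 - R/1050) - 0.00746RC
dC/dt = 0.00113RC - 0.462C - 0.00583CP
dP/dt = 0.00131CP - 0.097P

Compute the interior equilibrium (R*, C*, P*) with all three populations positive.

R* ≈ 498, C* ≈ 74, P* ≈ 17.2

From dP/dt = 0: 0.00131C* = 0.097, so C* = 74.
From dR/dt = 0: 1.05(1 - R*/1050) = 0.00746·74, giving R* = 1050·(1 - 0.526) = 498.
From dC/dt = 0: 0.00113·498 - 0.462 = 0.00583P*, so P* = 0.1/0.00583 = 17.2.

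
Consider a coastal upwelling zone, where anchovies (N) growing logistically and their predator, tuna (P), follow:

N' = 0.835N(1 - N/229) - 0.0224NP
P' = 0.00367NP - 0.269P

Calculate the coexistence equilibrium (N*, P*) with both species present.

N* ≈ 73.3, P* ≈ 25.3

From dP/dt = 0 with P > 0: 0.00367N* = 0.269, so N* = 73.3.
Substitute into dN/dt = 0: 0.835(1 - 73.3/229) = 0.0224P*.
The bracket is 0.68, giving P* = 0.568/0.0224 = 25.3.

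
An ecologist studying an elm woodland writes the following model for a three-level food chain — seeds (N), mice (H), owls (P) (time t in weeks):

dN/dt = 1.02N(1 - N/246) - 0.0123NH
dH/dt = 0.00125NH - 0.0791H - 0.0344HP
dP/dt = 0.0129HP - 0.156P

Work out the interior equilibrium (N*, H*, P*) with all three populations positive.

From dP/dt = 0: 0.0129H* = 0.156, so H* = 12.1.
From dN/dt = 0: 1.02(1 - N*/246) = 0.0123·12.1, giving N* = 246·(1 - 0.146) = 210.
From dH/dt = 0: 0.00125·210 - 0.0791 = 0.0344P*, so P* = 0.184/0.0344 = 5.34.

N* ≈ 210, H* ≈ 12.1, P* ≈ 5.34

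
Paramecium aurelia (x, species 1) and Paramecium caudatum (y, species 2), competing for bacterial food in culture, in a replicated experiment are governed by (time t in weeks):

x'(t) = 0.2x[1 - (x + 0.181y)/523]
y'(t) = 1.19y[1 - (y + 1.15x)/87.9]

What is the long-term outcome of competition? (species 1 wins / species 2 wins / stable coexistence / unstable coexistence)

species 1 excludes species 2

Compare the nullcline intercepts: K1/α12 = 523/0.181 = 2890 > K2 = 87.9; K2/α21 = 87.9/1.15 = 76.4 < K1 = 523.
Since the inequalities point opposite ways, species 1 can invade but species 2 cannot.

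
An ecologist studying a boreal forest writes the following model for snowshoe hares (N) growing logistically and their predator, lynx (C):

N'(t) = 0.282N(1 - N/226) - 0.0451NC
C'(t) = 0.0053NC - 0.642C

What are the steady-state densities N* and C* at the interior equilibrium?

N* ≈ 121, C* ≈ 2.9

From dC/dt = 0 with C > 0: 0.0053N* = 0.642, so N* = 121.
Substitute into dN/dt = 0: 0.282(1 - 121/226) = 0.0451C*.
The bracket is 0.464, giving C* = 0.131/0.0451 = 2.9.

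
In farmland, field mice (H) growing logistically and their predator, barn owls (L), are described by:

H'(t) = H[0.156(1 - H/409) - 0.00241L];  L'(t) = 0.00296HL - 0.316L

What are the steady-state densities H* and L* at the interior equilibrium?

From dL/dt = 0 with L > 0: 0.00296H* = 0.316, so H* = 107.
Substitute into dH/dt = 0: 0.156(1 - 107/409) = 0.00241L*.
The bracket is 0.739, giving L* = 0.115/0.00241 = 47.8.

H* ≈ 107, L* ≈ 47.8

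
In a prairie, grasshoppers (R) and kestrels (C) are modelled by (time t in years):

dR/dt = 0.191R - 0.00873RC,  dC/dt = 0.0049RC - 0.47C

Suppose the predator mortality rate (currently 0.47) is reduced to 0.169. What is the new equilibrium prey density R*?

At the interior fixed point, setting dC/dt = 0 with C > 0 fixes R* = (predator death rate)/(RC coefficient) — independent of the other coefficients.
With the change, R* = 0.169/0.0049 = 34.5; it falls from 95.9.

R* ≈ 34.5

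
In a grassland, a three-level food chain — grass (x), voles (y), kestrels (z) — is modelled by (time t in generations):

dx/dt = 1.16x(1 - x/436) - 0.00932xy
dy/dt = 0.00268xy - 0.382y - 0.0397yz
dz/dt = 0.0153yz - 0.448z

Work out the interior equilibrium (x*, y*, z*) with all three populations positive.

From dz/dt = 0: 0.0153y* = 0.448, so y* = 29.3.
From dx/dt = 0: 1.16(1 - x*/436) = 0.00932·29.3, giving x* = 436·(1 - 0.235) = 333.
From dy/dt = 0: 0.00268·333 - 0.382 = 0.0397z*, so z* = 0.512/0.0397 = 12.9.

x* ≈ 333, y* ≈ 29.3, z* ≈ 12.9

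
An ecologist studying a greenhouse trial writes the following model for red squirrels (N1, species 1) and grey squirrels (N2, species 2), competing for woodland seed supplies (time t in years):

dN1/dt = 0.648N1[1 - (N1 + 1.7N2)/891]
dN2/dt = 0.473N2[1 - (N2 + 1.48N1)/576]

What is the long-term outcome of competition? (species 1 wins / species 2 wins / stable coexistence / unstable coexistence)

Compare the nullcline intercepts: K1/α12 = 891/1.7 = 524 < K2 = 576; K2/α21 = 576/1.48 = 389 < K1 = 891.
Since both are reversed, neither can invade when rare; the interior point is a saddle.

unstable coexistence (outcome depends on initial conditions)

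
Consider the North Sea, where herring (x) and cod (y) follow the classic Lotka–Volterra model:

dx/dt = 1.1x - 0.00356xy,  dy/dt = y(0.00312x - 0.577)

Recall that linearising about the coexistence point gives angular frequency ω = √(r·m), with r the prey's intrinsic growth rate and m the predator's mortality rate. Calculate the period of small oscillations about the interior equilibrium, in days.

T ≈ 7.89 days

Here r = 1.1 and m = 0.577, so r·m = 0.635.
ω = √0.635 = 0.797 per day, hence T = 2π/ω ≈ 7.89 days.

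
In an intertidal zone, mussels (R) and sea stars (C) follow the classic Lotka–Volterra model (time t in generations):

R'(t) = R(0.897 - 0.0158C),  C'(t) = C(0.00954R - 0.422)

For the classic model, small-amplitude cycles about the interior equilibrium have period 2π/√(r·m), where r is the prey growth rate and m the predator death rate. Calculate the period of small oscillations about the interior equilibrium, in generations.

Here r = 0.897 and m = 0.422, so r·m = 0.379.
ω = √0.379 = 0.615 per generation, hence T = 2π/ω ≈ 10.2 generations.

T ≈ 10.2 generations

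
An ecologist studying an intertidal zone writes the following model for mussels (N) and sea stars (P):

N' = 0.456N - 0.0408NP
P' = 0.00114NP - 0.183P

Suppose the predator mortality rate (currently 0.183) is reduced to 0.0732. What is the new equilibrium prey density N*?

N* ≈ 64.2

At the interior fixed point, setting dP/dt = 0 with P > 0 fixes N* = (predator death rate)/(NP coefficient) — independent of the other coefficients.
With the change, N* = 0.0732/0.00114 = 64.2; it falls from 161.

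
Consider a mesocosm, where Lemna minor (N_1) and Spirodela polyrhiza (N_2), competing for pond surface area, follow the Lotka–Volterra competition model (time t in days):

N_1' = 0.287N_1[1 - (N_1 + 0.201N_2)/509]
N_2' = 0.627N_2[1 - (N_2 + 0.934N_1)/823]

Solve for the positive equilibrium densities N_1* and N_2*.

N_1* ≈ 423, N_2* ≈ 428

Setting both brackets to zero gives the nullclines N_1 + 0.201N_2 = 509 and 0.934N_1 + N_2 = 823.
Substituting N_2 = 823 - 0.934N_1 into the first: N_1(1 - 0.201·0.934) = 509 - 0.201·823.
So N_1* = 344/0.812 = 423, and then N_2* = 823 - 0.934·423 = 428.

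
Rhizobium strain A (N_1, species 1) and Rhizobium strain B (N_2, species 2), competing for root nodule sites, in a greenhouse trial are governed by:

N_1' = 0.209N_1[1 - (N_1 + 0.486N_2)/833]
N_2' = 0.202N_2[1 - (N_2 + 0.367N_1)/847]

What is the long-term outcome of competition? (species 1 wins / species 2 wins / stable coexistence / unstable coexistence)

Compare the nullcline intercepts: K1/α12 = 833/0.486 = 1710 > K2 = 847; K2/α21 = 847/0.367 = 2310 > K1 = 833.
Since both inequalities hold, each species can invade when rare, so the interior equilibrium is stable.

stable coexistence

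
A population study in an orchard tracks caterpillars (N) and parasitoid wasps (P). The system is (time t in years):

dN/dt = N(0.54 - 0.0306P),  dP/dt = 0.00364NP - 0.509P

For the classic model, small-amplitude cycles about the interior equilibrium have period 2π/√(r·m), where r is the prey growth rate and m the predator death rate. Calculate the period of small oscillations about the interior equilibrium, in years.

T ≈ 12 years

Here r = 0.54 and m = 0.509, so r·m = 0.275.
ω = √0.275 = 0.524 per year, hence T = 2π/ω ≈ 12 years.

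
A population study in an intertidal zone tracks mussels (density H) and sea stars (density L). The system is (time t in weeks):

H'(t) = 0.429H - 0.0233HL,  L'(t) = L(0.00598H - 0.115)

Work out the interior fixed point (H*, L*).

Set dL/dt = 0 with L > 0: 0.00598H - 0.115 = 0, so H* = 0.115/0.00598 = 19.2.
Set dH/dt = 0 with H > 0: 0.429 - 0.0233L = 0, so L* = 0.429/0.0233 = 18.4.

H* ≈ 19.2, L* ≈ 18.4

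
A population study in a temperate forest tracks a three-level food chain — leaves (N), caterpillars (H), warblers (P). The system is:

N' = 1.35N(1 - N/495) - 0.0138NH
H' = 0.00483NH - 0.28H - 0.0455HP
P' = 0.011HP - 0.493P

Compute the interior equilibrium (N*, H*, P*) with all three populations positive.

From dP/dt = 0: 0.011H* = 0.493, so H* = 44.8.
From dN/dt = 0: 1.35(1 - N*/495) = 0.0138·44.8, giving N* = 495·(1 - 0.458) = 268.
From dH/dt = 0: 0.00483·268 - 0.28 = 0.0455P*, so P* = 1.02/0.0455 = 22.3.

N* ≈ 268, H* ≈ 44.8, P* ≈ 22.3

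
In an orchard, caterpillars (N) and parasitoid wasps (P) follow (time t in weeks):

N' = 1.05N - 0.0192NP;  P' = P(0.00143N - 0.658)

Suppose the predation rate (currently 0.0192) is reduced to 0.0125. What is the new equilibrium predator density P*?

At the interior fixed point, setting dN/dt = 0 with N > 0 fixes P* = (prey growth rate)/(NP coefficient) — independent of the other coefficients.
With the change, P* = 1.05/0.0125 = 84; it rises from 54.7.

P* ≈ 84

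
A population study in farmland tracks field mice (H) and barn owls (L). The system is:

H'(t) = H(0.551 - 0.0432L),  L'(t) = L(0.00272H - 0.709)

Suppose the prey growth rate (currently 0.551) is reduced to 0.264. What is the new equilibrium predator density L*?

L* ≈ 6.11

At the interior fixed point, setting dH/dt = 0 with H > 0 fixes L* = (prey growth rate)/(HL coefficient) — independent of the other coefficients.
With the change, L* = 0.264/0.0432 = 6.11; it falls from 12.8.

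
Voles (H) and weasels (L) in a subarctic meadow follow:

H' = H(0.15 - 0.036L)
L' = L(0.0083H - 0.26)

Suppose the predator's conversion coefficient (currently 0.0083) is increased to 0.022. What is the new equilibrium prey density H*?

H* ≈ 11.8

At the interior fixed point, setting dL/dt = 0 with L > 0 fixes H* = (predator death rate)/(HL coefficient) — independent of the other coefficients.
With the change, H* = 0.26/0.022 = 11.8; it falls from 31.3.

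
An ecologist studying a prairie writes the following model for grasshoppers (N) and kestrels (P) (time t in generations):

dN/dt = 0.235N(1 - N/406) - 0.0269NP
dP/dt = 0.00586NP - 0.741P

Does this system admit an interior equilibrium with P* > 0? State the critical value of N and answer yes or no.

Threshold N = 126; K > 126, so yes, the predator persists.

The predator equation gives dP/dt > 0 only when N > 0.741/0.00586 = 126.
Without the predator, N → K = 406. Since 406 > 126, the predator can invade and persist.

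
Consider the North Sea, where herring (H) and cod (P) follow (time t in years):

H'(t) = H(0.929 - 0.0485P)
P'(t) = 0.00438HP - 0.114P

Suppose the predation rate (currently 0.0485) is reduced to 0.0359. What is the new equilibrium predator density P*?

P* ≈ 25.9

At the interior fixed point, setting dH/dt = 0 with H > 0 fixes P* = (prey growth rate)/(HP coefficient) — independent of the other coefficients.
With the change, P* = 0.929/0.0359 = 25.9; it rises from 19.2.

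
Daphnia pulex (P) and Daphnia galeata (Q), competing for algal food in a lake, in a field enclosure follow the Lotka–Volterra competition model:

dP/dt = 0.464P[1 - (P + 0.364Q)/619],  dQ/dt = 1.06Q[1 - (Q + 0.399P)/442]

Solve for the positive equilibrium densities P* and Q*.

Setting both brackets to zero gives the nullclines P + 0.364Q = 619 and 0.399P + Q = 442.
Substituting Q = 442 - 0.399P into the first: P(1 - 0.364·0.399) = 619 - 0.364·442.
So P* = 458/0.855 = 536, and then Q* = 442 - 0.399·536 = 228.

P* ≈ 536, Q* ≈ 228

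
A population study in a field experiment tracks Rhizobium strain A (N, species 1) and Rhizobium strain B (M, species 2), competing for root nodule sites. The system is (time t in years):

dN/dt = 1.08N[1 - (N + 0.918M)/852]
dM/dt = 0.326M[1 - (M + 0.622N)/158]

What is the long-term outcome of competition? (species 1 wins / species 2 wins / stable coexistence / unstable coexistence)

species 1 excludes species 2

Compare the nullcline intercepts: K1/α12 = 852/0.918 = 928 > K2 = 158; K2/α21 = 158/0.622 = 254 < K1 = 852.
Since the inequalities point opposite ways, species 1 can invade but species 2 cannot.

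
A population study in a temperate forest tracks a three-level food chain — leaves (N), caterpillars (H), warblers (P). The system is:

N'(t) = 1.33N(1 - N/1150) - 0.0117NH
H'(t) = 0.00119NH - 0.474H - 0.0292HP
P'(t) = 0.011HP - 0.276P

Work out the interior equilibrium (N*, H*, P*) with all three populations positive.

N* ≈ 896, H* ≈ 25.1, P* ≈ 20.3

From dP/dt = 0: 0.011H* = 0.276, so H* = 25.1.
From dN/dt = 0: 1.33(1 - N*/1150) = 0.0117·25.1, giving N* = 1150·(1 - 0.221) = 896.
From dH/dt = 0: 0.00119·896 - 0.474 = 0.0292P*, so P* = 0.592/0.0292 = 20.3.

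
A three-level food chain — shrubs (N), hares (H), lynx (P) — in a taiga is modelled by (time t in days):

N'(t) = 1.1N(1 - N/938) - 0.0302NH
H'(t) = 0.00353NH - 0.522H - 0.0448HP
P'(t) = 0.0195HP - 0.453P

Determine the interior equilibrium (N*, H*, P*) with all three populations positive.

From dP/dt = 0: 0.0195H* = 0.453, so H* = 23.2.
From dN/dt = 0: 1.1(1 - N*/938) = 0.0302·23.2, giving N* = 938·(1 - 0.638) = 340.
From dH/dt = 0: 0.00353·340 - 0.522 = 0.0448P*, so P* = 0.677/0.0448 = 15.1.

N* ≈ 340, H* ≈ 23.2, P* ≈ 15.1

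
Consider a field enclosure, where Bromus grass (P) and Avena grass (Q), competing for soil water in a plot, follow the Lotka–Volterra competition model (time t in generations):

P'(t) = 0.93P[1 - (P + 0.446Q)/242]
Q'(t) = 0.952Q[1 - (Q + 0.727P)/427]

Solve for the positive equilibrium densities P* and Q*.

P* ≈ 76.3, Q* ≈ 372

Setting both brackets to zero gives the nullclines P + 0.446Q = 242 and 0.727P + Q = 427.
Substituting Q = 427 - 0.727P into the first: P(1 - 0.446·0.727) = 242 - 0.446·427.
So P* = 51.6/0.676 = 76.3, and then Q* = 427 - 0.727·76.3 = 372.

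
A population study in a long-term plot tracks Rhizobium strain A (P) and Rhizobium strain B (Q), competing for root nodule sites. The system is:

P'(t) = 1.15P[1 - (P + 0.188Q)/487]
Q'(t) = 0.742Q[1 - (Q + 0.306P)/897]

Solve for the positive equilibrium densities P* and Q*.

Setting both brackets to zero gives the nullclines P + 0.188Q = 487 and 0.306P + Q = 897.
Substituting Q = 897 - 0.306P into the first: P(1 - 0.188·0.306) = 487 - 0.188·897.
So P* = 318/0.942 = 338, and then Q* = 897 - 0.306·338 = 794.

P* ≈ 338, Q* ≈ 794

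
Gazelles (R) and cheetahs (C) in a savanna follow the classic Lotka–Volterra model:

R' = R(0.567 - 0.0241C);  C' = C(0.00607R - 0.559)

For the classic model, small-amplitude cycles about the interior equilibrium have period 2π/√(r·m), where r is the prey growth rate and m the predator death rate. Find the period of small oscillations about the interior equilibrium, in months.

Here r = 0.567 and m = 0.559, so r·m = 0.317.
ω = √0.317 = 0.563 per month, hence T = 2π/ω ≈ 11.2 months.

T ≈ 11.2 months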